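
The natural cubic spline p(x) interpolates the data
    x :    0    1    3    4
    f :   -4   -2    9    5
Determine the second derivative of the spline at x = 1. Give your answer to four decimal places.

Put M_i = p'' at the i-th knot. Here h = (1, 2, 1) and Δ = (2, 11/2, -4), so the interior equations h_(i-1)·M_(i-1) + 2(h_(i-1)+h_i)·M_i + h_i·M_(i+1) = 6(Δ_i − Δ_(i-1)) read
  1·M_0 + 6·M_1 + 2·M_2 = 6(Δ_1 - Δ_0) = 21
  2·M_1 + 6·M_2 + 1·M_3 = 6(Δ_2 - Δ_1) = -57
Natural end conditions: M_0 = M_3 = 0.
Solving the tridiagonal system: M_0 = 0, M_1 = 15/2, M_2 = -12, M_3 = 0.

7.5000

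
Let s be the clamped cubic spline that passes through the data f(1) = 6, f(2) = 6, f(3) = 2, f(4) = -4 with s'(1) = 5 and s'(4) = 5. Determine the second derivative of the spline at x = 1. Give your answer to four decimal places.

With M_i denoting the second derivative at x_i, h_i = 1, 1, 1, and Δ_i = (y_(i+1) − y_i)/h_i = 0, -4, -6:
  1·M_0 + 4·M_1 + 1·M_2 = 6(Δ_1 - Δ_0) = -24
  1·M_1 + 4·M_2 + 1·M_3 = 6(Δ_2 - Δ_1) = -12
Clamped end conditions give two more equations: 2h_0·M_0 + h_0·M_1 = 6(Δ_0 - s'(1)) = -30 and h_2·M_2 + 2h_2·M_3 = 6(s'(4) - Δ_2) = 66.
Hence M_0 = -78/5, M_1 = 6/5, M_2 = -66/5, M_3 = 198/5.

-15.6000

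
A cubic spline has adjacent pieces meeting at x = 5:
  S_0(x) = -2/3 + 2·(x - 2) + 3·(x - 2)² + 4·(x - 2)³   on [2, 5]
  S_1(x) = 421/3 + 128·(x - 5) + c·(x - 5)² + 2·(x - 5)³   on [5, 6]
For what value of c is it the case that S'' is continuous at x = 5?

39

S_0''(x) = 6 + 24·(x - 2), so S_0''(5) = 78. On the right, S_1''(5) = 2c, so c = 39.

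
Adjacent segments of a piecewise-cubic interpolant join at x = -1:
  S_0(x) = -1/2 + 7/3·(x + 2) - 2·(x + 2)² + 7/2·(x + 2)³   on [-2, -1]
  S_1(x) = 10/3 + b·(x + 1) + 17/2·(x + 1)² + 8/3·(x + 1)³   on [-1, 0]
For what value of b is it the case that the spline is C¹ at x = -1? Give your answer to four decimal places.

8.8333

S_0'(x) = 7/3 - 4·(x + 2) + 21/2·(x + 2)², so S_0'(-1) = 53/6. On the right, S_1'(-1) = b, so b = 53/6.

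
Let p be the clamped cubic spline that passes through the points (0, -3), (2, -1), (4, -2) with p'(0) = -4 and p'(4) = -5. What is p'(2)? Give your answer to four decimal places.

2.6250

Put M_i = p'' at the i-th knot. Here h = (2, 2) and Δ = (1, -1/2), so the interior equations h_(i-1)·M_(i-1) + 2(h_(i-1)+h_i)·M_i + h_i·M_(i+1) = 6(Δ_i − Δ_(i-1)) read
  2·M_0 + 8·M_1 + 2·M_2 = 6(Δ_1 - Δ_0) = -9
Clamped end conditions give two more equations: 2h_0·M_0 + h_0·M_1 = 6(Δ_0 - p'(0)) = 30 and h_1·M_1 + 2h_1·M_2 = 6(p'(4) - Δ_1) = -27.
Solving the tridiagonal system: M_0 = 67/8, M_1 = -7/4, M_2 = -47/8.
On [2, 4], p'(x) = b_1 + 2c_1·(x - 2) + 3d_1·(x - 2)² with b_1 = Δ_1 - h_1(2M_1 + M_2)/6 = 21/8, c_1 = M_1/2 = -7/8, d_1 = (M_2 - M_1)/(6h_1) = -11/32. So p'(2) = 21/8.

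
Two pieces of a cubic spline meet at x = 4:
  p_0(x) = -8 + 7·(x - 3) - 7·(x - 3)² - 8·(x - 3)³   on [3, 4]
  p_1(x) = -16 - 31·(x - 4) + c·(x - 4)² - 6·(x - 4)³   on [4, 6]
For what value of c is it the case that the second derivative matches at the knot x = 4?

p_0''(x) = -14 - 48·(x - 3), so p_0''(4) = -62. On the right, p_1''(4) = 2c, so c = -31.

-31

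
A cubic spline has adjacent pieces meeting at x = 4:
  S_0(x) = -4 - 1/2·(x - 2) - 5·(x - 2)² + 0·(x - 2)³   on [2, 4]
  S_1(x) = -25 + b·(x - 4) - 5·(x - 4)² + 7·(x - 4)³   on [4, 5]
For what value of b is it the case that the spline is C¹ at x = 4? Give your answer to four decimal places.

-20.5000

S_0'(x) = -1/2 - 10·(x - 2) + 0·(x - 2)², so S_0'(4) = -41/2. On the right, S_1'(4) = b, so b = -41/2.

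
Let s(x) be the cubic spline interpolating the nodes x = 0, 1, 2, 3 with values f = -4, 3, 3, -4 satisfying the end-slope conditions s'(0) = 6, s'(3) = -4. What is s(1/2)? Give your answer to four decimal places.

With σ_i denoting the second derivative at x_i, h_i = 1, 1, 1, and Δ_i = (y_(i+1) − y_i)/h_i = 7, 0, -7:
  1·σ_0 + 4·σ_1 + 1·σ_2 = 6(Δ_1 - Δ_0) = -42
  1·σ_1 + 4·σ_2 + 1·σ_3 = 6(Δ_2 - Δ_1) = -42
Clamped end conditions give two more equations: 2h_0·σ_0 + h_0·σ_1 = 6(Δ_0 - s'(0)) = 6 and h_2·σ_2 + 2h_2·σ_3 = 6(s'(3) - Δ_2) = 18.
Solving: σ_0 = 116/15, σ_1 = -142/15, σ_2 = -178/15, σ_3 = 224/15.
On [0, 1], s(x) = -4 + 6·x + 58/15·x² - 43/15·x³.
With x = 1/2: s(1/2) = -47/120.

-0.3917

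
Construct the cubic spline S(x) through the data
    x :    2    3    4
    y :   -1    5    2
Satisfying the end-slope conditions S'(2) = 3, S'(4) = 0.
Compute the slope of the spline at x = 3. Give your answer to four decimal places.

Let m_i = S''(x_i). Step sizes h_i = 1, 1; slopes of the chords Δ_i = (y_(i+1) - y_i)/h_i = 6, -3.
  1·m_0 + 4·m_1 + 1·m_2 = 6(Δ_1 - Δ_0) = -54
Clamped end conditions give two more equations: 2h_0·m_0 + h_0·m_1 = 6(Δ_0 - S'(2)) = 18 and h_1·m_1 + 2h_1·m_2 = 6(S'(4) - Δ_1) = 18.
Solving the tridiagonal system: m_0 = 21, m_1 = -24, m_2 = 21.
On [3, 4], S'(x) = b_1 + 2c_1·(x - 3) + 3d_1·(x - 3)² with b_1 = Δ_1 - h_1(2m_1 + m_2)/6 = 3/2, c_1 = m_1/2 = -12, d_1 = (m_2 - m_1)/(6h_1) = 15/2. So S'(3) = 3/2.

1.5000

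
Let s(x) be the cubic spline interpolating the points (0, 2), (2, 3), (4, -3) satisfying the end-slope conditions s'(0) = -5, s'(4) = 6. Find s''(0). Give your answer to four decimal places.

13.6250

Put M_i = s'' at the i-th knot. Here h = (2, 2) and Δ = (1/2, -3), so the interior equations h_(i-1)·M_(i-1) + 2(h_(i-1)+h_i)·M_i + h_i·M_(i+1) = 6(Δ_i − Δ_(i-1)) read
  2·M_0 + 8·M_1 + 2·M_2 = 6(Δ_1 - Δ_0) = -21
Clamped end conditions give two more equations: 2h_0·M_0 + h_0·M_1 = 6(Δ_0 - s'(0)) = 33 and h_1·M_1 + 2h_1·M_2 = 6(s'(4) - Δ_1) = 54.
Solving: M_0 = 109/8, M_1 = -43/4, M_2 = 151/8.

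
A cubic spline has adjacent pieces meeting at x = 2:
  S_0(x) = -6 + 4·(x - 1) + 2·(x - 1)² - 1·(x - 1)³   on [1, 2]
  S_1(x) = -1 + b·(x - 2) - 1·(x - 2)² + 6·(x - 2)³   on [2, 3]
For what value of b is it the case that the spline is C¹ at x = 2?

5

S_0'(x) = 4 + 4·(x - 1) - 3·(x - 1)², so S_0'(2) = 5. On the right, S_1'(2) = b, so b = 5.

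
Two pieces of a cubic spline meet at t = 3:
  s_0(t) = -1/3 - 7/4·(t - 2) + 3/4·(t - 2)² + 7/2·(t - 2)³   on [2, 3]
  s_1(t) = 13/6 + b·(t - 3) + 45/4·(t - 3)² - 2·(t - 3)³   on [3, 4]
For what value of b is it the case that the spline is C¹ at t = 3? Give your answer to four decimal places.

s_0'(t) = -7/4 + 3/2·(t - 2) + 21/2·(t - 2)², so s_0'(3) = 41/4. On the right, s_1'(3) = b, so b = 41/4.

10.2500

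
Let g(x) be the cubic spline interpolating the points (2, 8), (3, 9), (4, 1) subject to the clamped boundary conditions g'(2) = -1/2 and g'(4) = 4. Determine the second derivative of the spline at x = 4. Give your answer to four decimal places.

Put m_i = g'' at the i-th knot. Here h = (1, 1) and Δ = (1, -8), so the interior equations h_(i-1)·m_(i-1) + 2(h_(i-1)+h_i)·m_i + h_i·m_(i+1) = 6(Δ_i − Δ_(i-1)) read
  1·m_0 + 4·m_1 + 1·m_2 = 6(Δ_1 - Δ_0) = -54
Clamped end conditions give two more equations: 2h_0·m_0 + h_0·m_1 = 6(Δ_0 - g'(2)) = 9 and h_1·m_1 + 2h_1·m_2 = 6(g'(4) - Δ_1) = 72.
Forward elimination and back-substitution give m_0 = 81/4, m_1 = -63/2, m_2 = 207/4.

51.7500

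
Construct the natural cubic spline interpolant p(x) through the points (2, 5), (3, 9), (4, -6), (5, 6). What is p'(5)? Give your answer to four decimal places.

20.4667

Put M_i = p'' at the i-th knot. Here h = (1, 1, 1) and Δ = (4, -15, 12), so the interior equations h_(i-1)·M_(i-1) + 2(h_(i-1)+h_i)·M_i + h_i·M_(i+1) = 6(Δ_i − Δ_(i-1)) read
  1·M_0 + 4·M_1 + 1·M_2 = 6(Δ_1 - Δ_0) = -114
  1·M_1 + 4·M_2 + 1·M_3 = 6(Δ_2 - Δ_1) = 162
Natural end conditions: M_0 = M_3 = 0.
Solving the tridiagonal system: M_0 = 0, M_1 = -206/5, M_2 = 254/5, M_3 = 0.
On [4, 5], p'(x) = b_2 + 2c_2·(x - 4) + 3d_2·(x - 4)² with b_2 = Δ_2 - h_2(2M_2 + M_3)/6 = -74/15, c_2 = M_2/2 = 127/5, d_2 = (M_3 - M_2)/(6h_2) = -127/15. So p'(5) = 307/15.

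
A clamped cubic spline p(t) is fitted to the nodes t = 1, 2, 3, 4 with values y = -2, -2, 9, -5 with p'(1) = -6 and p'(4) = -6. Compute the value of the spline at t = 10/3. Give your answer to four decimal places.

Let M_i = p''(x_i). Step sizes h_i = 1, 1, 1; slopes of the chords Δ_i = (y_(i+1) - y_i)/h_i = 0, 11, -14.
  1·M_0 + 4·M_1 + 1·M_2 = 6(Δ_1 - Δ_0) = 66
  1·M_1 + 4·M_2 + 1·M_3 = 6(Δ_2 - Δ_1) = -150
Clamped end conditions give two more equations: 2h_0·M_0 + h_0·M_1 = 6(Δ_0 - p'(1)) = 36 and h_2·M_2 + 2h_2·M_3 = 6(p'(4) - Δ_2) = 48.
Hence M_0 = 14/5, M_1 = 152/5, M_2 = -292/5, M_3 = 266/5.
On [3, 4], p(t) = 9 - 17/5·(t - 3) - 146/5·(t - 3)² + 93/5·(t - 3)³.
With (t - 3) = 1/3: p(10/3) = 239/45.

5.3111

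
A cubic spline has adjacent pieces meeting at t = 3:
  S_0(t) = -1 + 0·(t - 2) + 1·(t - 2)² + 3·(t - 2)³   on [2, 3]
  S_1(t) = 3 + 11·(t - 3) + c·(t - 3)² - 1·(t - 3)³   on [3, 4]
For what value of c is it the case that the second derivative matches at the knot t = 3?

S_0''(t) = 2 + 18·(t - 2), so S_0''(3) = 20. On the right, S_1''(3) = 2c, so c = 10.

10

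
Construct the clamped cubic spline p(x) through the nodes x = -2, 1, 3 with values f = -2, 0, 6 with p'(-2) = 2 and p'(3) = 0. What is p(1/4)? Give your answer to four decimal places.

Put σ_i = p'' at the i-th knot. Here h = (3, 2) and Δ = (2/3, 3), so the interior equations h_(i-1)·σ_(i-1) + 2(h_(i-1)+h_i)·σ_i + h_i·σ_(i+1) = 6(Δ_i − Δ_(i-1)) read
  3·σ_0 + 10·σ_1 + 2·σ_2 = 6(Δ_1 - Δ_0) = 14
Clamped end conditions give two more equations: 2h_0·σ_0 + h_0·σ_1 = 6(Δ_0 - p'(-2)) = -8 and h_1·σ_1 + 2h_1·σ_2 = 6(p'(3) - Δ_1) = -18.
Solving: σ_0 = -47/15, σ_1 = 18/5, σ_2 = -63/10.
On [-2, 1], p(x) = -2 + 2·(x + 2) - 47/30·(x + 2)² + 101/270·(x + 2)³.
With (x + 2) = 9/4: p(1/4) = -749/640.

-1.1703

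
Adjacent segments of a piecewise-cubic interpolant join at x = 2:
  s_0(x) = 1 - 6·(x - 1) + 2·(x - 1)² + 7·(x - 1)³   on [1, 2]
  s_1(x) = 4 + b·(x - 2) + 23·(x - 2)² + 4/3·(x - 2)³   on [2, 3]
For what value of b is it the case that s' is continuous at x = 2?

19

s_0'(x) = -6 + 4·(x - 1) + 21·(x - 1)², so s_0'(2) = 19. On the right, s_1'(2) = b, so b = 19.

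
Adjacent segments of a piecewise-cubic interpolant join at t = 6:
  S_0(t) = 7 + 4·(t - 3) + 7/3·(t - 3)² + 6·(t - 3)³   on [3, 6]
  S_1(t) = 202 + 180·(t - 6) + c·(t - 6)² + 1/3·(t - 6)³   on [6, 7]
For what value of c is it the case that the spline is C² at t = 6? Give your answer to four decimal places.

S_0''(t) = 14/3 + 36·(t - 3), so S_0''(6) = 338/3. On the right, S_1''(6) = 2c, so c = 169/3.

56.3333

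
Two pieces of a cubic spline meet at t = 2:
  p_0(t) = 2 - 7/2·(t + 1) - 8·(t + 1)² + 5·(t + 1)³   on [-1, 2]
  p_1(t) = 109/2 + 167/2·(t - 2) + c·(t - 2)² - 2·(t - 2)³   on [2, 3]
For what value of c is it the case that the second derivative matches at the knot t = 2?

37

p_0''(t) = -16 + 30·(t + 1), so p_0''(2) = 74. On the right, p_1''(2) = 2c, so c = 37.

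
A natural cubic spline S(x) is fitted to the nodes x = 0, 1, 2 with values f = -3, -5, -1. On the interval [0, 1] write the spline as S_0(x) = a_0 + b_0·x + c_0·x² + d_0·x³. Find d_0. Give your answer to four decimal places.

1.5000

With m_i denoting the second derivative at x_i, h_i = 1, 1, and Δ_i = (y_(i+1) − y_i)/h_i = -2, 4:
  1·m_0 + 4·m_1 + 1·m_2 = 6(Δ_1 - Δ_0) = 36
Natural end conditions: m_0 = m_2 = 0.
Solving the tridiagonal system: m_0 = 0, m_1 = 9, m_2 = 0.
On [0, 1], with S_0(x) = a_0 + b_0·x + c_0·x² + d_0·x³: c_0 = m_0/2 = 0, d_0 = (m_1 - m_0)/(6h_0) = 3/2, b_0 = Δ_0 - h_0(2m_0 + m_1)/6 = -7/2.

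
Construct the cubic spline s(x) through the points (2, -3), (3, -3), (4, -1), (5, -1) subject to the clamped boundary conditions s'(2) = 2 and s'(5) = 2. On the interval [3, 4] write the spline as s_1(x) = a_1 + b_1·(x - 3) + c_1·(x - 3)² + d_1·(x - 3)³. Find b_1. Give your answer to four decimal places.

Write σ_i for s''(x_i). With h_i = 1, 1, 1 and divided differences Δ_i = 0, 2, 0, the continuity of s' gives the tridiagonal system
  1·σ_0 + 4·σ_1 + 1·σ_2 = 6(Δ_1 - Δ_0) = 12
  1·σ_1 + 4·σ_2 + 1·σ_3 = 6(Δ_2 - Δ_1) = -12
Clamped end conditions give two more equations: 2h_0·σ_0 + h_0·σ_1 = 6(Δ_0 - s'(2)) = -12 and h_2·σ_2 + 2h_2·σ_3 = 6(s'(5) - Δ_2) = 12.
Solving the tridiagonal system: σ_0 = -48/5, σ_1 = 36/5, σ_2 = -36/5, σ_3 = 48/5.
On [3, 4], with s_1(x) = a_1 + b_1·(x - 3) + c_1·(x - 3)² + d_1·(x - 3)³: c_1 = σ_1/2 = 18/5, d_1 = (σ_2 - σ_1)/(6h_1) = -12/5, b_1 = Δ_1 - h_1(2σ_1 + σ_2)/6 = 4/5.

0.8000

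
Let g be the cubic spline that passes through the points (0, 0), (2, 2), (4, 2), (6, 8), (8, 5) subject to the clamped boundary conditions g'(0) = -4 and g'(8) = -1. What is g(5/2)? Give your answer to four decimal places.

Let σ_i = g''(x_i). Step sizes h_i = 2, 2, 2, 2; slopes of the chords Δ_i = (y_(i+1) - y_i)/h_i = 1, 0, 3, -3/2.
  2·σ_0 + 8·σ_1 + 2·σ_2 = 6(Δ_1 - Δ_0) = -6
  2·σ_1 + 8·σ_2 + 2·σ_3 = 6(Δ_2 - Δ_1) = 18
  2·σ_2 + 8·σ_3 + 2·σ_4 = 6(Δ_3 - Δ_2) = -27
Clamped end conditions give two more equations: 2h_0·σ_0 + h_0·σ_1 = 6(Δ_0 - g'(0)) = 30 and h_3·σ_3 + 2h_3·σ_4 = 6(g'(8) - Δ_3) = 3.
Forward elimination and back-substitution give σ_0 = 1083/112, σ_1 = -243/56, σ_2 = 75/16, σ_3 = -303/56, σ_4 = 387/112.
On [2, 4], g(t) = 2 + 149/112·(t - 2) - 243/112·(t - 2)² + 337/448·(t - 2)³.
With (t - 2) = 1/2: g(5/2) = 1135/512.

2.2168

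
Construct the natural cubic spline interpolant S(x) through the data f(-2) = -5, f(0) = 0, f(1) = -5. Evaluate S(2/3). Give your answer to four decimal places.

-2.9630

Write σ_i for S''(x_i). With h_i = 2, 1 and divided differences Δ_i = 5/2, -5, the continuity of S' gives the tridiagonal system
  2·σ_0 + 6·σ_1 + 1·σ_2 = 6(Δ_1 - Δ_0) = -45
Natural end conditions: σ_0 = σ_2 = 0.
Forward elimination and back-substitution give σ_0 = 0, σ_1 = -15/2, σ_2 = 0.
On [0, 1], S(x) = 0 - 5/2·x - 15/4·x² + 5/4·x³.
With x = 2/3: S(2/3) = -80/27.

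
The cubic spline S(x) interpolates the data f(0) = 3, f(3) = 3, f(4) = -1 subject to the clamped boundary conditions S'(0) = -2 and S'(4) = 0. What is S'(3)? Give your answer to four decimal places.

-4.2500

With M_i denoting the second derivative at x_i, h_i = 3, 1, and Δ_i = (y_(i+1) − y_i)/h_i = 0, -4:
  3·M_0 + 8·M_1 + 1·M_2 = 6(Δ_1 - Δ_0) = -24
Clamped end conditions give two more equations: 2h_0·M_0 + h_0·M_1 = 6(Δ_0 - S'(0)) = 12 and h_1·M_1 + 2h_1·M_2 = 6(S'(4) - Δ_1) = 24.
Hence M_0 = 11/2, M_1 = -7, M_2 = 31/2.
On [3, 4], S'(x) = b_1 + 2c_1·(x - 3) + 3d_1·(x - 3)² with b_1 = Δ_1 - h_1(2M_1 + M_2)/6 = -17/4, c_1 = M_1/2 = -7/2, d_1 = (M_2 - M_1)/(6h_1) = 15/4. So S'(3) = -17/4.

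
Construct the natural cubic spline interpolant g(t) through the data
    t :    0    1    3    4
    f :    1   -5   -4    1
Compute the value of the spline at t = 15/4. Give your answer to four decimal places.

Write M_i for g''(x_i). With h_i = 1, 2, 1 and divided differences Δ_i = -6, 1/2, 5, the continuity of g' gives the tridiagonal system
  1·M_0 + 6·M_1 + 2·M_2 = 6(Δ_1 - Δ_0) = 39
  2·M_1 + 6·M_2 + 1·M_3 = 6(Δ_2 - Δ_1) = 27
Natural end conditions: M_0 = M_3 = 0.
Solving the tridiagonal system: M_0 = 0, M_1 = 45/8, M_2 = 21/8, M_3 = 0.
On [3, 4], g(t) = -4 + 33/8·(t - 3) + 21/16·(t - 3)² - 7/16·(t - 3)³.
With (t - 3) = 3/4: g(15/4) = -361/1024.

-0.3525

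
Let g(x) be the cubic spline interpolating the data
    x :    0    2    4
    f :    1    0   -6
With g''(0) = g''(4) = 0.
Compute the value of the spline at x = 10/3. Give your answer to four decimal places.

-3.6296

Put M_i = g'' at the i-th knot. Here h = (2, 2) and Δ = (-1/2, -3), so the interior equations h_(i-1)·M_(i-1) + 2(h_(i-1)+h_i)·M_i + h_i·M_(i+1) = 6(Δ_i − Δ_(i-1)) read
  2·M_0 + 8·M_1 + 2·M_2 = 6(Δ_1 - Δ_0) = -15
Natural end conditions: M_0 = M_2 = 0.
Hence M_0 = 0, M_1 = -15/8, M_2 = 0.
On [2, 4], g(x) = 0 - 7/4·(x - 2) - 15/16·(x - 2)² + 5/32·(x - 2)³.
With (x - 2) = 4/3: g(10/3) = -98/27.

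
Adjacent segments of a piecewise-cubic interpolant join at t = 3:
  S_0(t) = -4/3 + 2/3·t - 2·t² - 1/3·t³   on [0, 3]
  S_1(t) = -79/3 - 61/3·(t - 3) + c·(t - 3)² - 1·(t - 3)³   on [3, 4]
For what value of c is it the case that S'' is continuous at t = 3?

-5

S_0''(t) = -4 - 2·t, so S_0''(3) = -10. On the right, S_1''(3) = 2c, so c = -5.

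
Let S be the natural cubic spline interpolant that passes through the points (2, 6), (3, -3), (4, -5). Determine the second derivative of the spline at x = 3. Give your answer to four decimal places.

With M_i denoting the second derivative at x_i, h_i = 1, 1, and Δ_i = (y_(i+1) − y_i)/h_i = -9, -2:
  1·M_0 + 4·M_1 + 1·M_2 = 6(Δ_1 - Δ_0) = 42
Natural end conditions: M_0 = M_2 = 0.
Solving the tridiagonal system: M_0 = 0, M_1 = 21/2, M_2 = 0.

10.5000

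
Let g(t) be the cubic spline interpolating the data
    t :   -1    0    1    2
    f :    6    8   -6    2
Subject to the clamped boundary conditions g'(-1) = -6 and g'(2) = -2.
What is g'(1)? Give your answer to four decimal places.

With M_i denoting the second derivative at x_i, h_i = 1, 1, 1, and Δ_i = (y_(i+1) − y_i)/h_i = 2, -14, 8:
  1·M_0 + 4·M_1 + 1·M_2 = 6(Δ_1 - Δ_0) = -96
  1·M_1 + 4·M_2 + 1·M_3 = 6(Δ_2 - Δ_1) = 132
Clamped end conditions give two more equations: 2h_0·M_0 + h_0·M_1 = 6(Δ_0 - g'(-1)) = 48 and h_2·M_2 + 2h_2·M_3 = 6(g'(2) - Δ_2) = -60.
Forward elimination and back-substitution give M_0 = 748/15, M_1 = -776/15, M_2 = 916/15, M_3 = -908/15.
On [1, 2], g'(t) = b_2 + 2c_2·(t - 1) + 3d_2·(t - 1)² with b_2 = Δ_2 - h_2(2M_2 + M_3)/6 = -34/15, c_2 = M_2/2 = 458/15, d_2 = (M_3 - M_2)/(6h_2) = -304/15. So g'(1) = -34/15.

-2.2667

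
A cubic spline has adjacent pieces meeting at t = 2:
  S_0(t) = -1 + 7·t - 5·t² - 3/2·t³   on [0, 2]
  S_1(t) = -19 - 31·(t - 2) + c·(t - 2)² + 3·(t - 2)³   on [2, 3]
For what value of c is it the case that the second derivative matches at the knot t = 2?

-14

S_0''(t) = -10 - 9·t, so S_0''(2) = -28. On the right, S_1''(2) = 2c, so c = -14.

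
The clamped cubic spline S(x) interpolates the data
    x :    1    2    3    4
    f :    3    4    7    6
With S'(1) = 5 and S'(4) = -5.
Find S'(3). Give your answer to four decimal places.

2.4667

Let M_i = S''(x_i). Step sizes h_i = 1, 1, 1; slopes of the chords Δ_i = (y_(i+1) - y_i)/h_i = 1, 3, -1.
  1·M_0 + 4·M_1 + 1·M_2 = 6(Δ_1 - Δ_0) = 12
  1·M_1 + 4·M_2 + 1·M_3 = 6(Δ_2 - Δ_1) = -24
Clamped end conditions give two more equations: 2h_0·M_0 + h_0·M_1 = 6(Δ_0 - S'(1)) = -24 and h_2·M_2 + 2h_2·M_3 = 6(S'(4) - Δ_2) = -24.
Hence M_0 = -244/15, M_1 = 128/15, M_2 = -88/15, M_3 = -136/15.
On [3, 4], S'(x) = b_2 + 2c_2·(x - 3) + 3d_2·(x - 3)² with b_2 = Δ_2 - h_2(2M_2 + M_3)/6 = 37/15, c_2 = M_2/2 = -44/15, d_2 = (M_3 - M_2)/(6h_2) = -8/15. So S'(3) = 37/15.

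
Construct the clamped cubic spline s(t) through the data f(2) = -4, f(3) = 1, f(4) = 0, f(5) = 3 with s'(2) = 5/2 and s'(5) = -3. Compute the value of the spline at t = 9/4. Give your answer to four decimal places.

Write M_i for s''(x_i). With h_i = 1, 1, 1 and divided differences Δ_i = 5, -1, 3, the continuity of s' gives the tridiagonal system
  1·M_0 + 4·M_1 + 1·M_2 = 6(Δ_1 - Δ_0) = -36
  1·M_1 + 4·M_2 + 1·M_3 = 6(Δ_2 - Δ_1) = 24
Clamped end conditions give two more equations: 2h_0·M_0 + h_0·M_1 = 6(Δ_0 - s'(2)) = 15 and h_2·M_2 + 2h_2·M_3 = 6(s'(5) - Δ_2) = -36.
Solving: M_0 = 242/15, M_1 = -259/15, M_2 = 254/15, M_3 = -397/15.
On [2, 3], s(t) = -4 + 5/2·(t - 2) + 121/15·(t - 2)² - 167/30·(t - 2)³.
With (t - 2) = 1/4: s(9/4) = -1893/640.

-2.9578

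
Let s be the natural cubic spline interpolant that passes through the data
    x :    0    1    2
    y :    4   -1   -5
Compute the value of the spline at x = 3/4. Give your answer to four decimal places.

0.1680

Write M_i for s''(x_i). With h_i = 1, 1 and divided differences Δ_i = -5, -4, the continuity of s' gives the tridiagonal system
  1·M_0 + 4·M_1 + 1·M_2 = 6(Δ_1 - Δ_0) = 6
Natural end conditions: M_0 = M_2 = 0.
Forward elimination and back-substitution give M_0 = 0, M_1 = 3/2, M_2 = 0.
On [0, 1], s(x) = 4 - 21/4·x + 0·x² + 1/4·x³.
With x = 3/4: s(3/4) = 43/256.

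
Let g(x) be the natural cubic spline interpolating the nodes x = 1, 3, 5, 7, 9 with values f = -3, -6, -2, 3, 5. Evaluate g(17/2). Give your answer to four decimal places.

4.6758

With σ_i denoting the second derivative at x_i, h_i = 2, 2, 2, 2, and Δ_i = (y_(i+1) − y_i)/h_i = -3/2, 2, 5/2, 1:
  2·σ_0 + 8·σ_1 + 2·σ_2 = 6(Δ_1 - Δ_0) = 21
  2·σ_1 + 8·σ_2 + 2·σ_3 = 6(Δ_2 - Δ_1) = 3
  2·σ_2 + 8·σ_3 + 2·σ_4 = 6(Δ_3 - Δ_2) = -9
Natural end conditions: σ_0 = σ_4 = 0.
Solving: σ_0 = 0, σ_1 = 21/8, σ_2 = 0, σ_3 = -9/8, σ_4 = 0.
On [7, 9], g(x) = 3 + 7/4·(x - 7) - 9/16·(x - 7)² + 3/32·(x - 7)³.
With (x - 7) = 3/2: g(17/2) = 1197/256.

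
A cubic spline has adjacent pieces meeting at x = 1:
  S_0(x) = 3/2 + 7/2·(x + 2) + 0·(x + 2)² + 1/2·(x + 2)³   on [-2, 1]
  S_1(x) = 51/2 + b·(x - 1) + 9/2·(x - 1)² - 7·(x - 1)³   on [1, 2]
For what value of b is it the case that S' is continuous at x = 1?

S_0'(x) = 7/2 + 0·(x + 2) + 3/2·(x + 2)², so S_0'(1) = 17. On the right, S_1'(1) = b, so b = 17.

17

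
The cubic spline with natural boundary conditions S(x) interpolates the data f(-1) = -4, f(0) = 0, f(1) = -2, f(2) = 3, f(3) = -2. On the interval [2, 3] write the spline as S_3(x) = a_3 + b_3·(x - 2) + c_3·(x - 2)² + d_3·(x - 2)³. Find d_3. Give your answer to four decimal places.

3.2857

Put σ_i = S'' at the i-th knot. Here h = (1, 1, 1, 1) and Δ = (4, -2, 5, -5), so the interior equations h_(i-1)·σ_(i-1) + 2(h_(i-1)+h_i)·σ_i + h_i·σ_(i+1) = 6(Δ_i − Δ_(i-1)) read
  1·σ_0 + 4·σ_1 + 1·σ_2 = 6(Δ_1 - Δ_0) = -36
  1·σ_1 + 4·σ_2 + 1·σ_3 = 6(Δ_2 - Δ_1) = 42
  1·σ_2 + 4·σ_3 + 1·σ_4 = 6(Δ_3 - Δ_2) = -60
Natural end conditions: σ_0 = σ_4 = 0.
Hence σ_0 = 0, σ_1 = -96/7, σ_2 = 132/7, σ_3 = -138/7, σ_4 = 0.
On [2, 3], with S_3(x) = a_3 + b_3·(x - 2) + c_3·(x - 2)² + d_3·(x - 2)³: c_3 = σ_3/2 = -69/7, d_3 = (σ_4 - σ_3)/(6h_3) = 23/7, b_3 = Δ_3 - h_3(2σ_3 + σ_4)/6 = 11/7.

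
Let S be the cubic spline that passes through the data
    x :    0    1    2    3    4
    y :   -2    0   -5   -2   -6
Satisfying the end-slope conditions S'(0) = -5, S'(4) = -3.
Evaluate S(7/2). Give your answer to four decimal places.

Let M_i = S''(x_i). Step sizes h_i = 1, 1, 1, 1; slopes of the chords Δ_i = (y_(i+1) - y_i)/h_i = 2, -5, 3, -4.
  1·M_0 + 4·M_1 + 1·M_2 = 6(Δ_1 - Δ_0) = -42
  1·M_1 + 4·M_2 + 1·M_3 = 6(Δ_2 - Δ_1) = 48
  1·M_2 + 4·M_3 + 1·M_4 = 6(Δ_3 - Δ_2) = -42
Clamped end conditions give two more equations: 2h_0·M_0 + h_0·M_1 = 6(Δ_0 - S'(0)) = 42 and h_3·M_3 + 2h_3·M_4 = 6(S'(4) - Δ_3) = 6.
Hence M_0 = 233/7, M_1 = -172/7, M_2 = 23, M_3 = -136/7, M_4 = 89/7.
On [3, 4], S(x) = -2 + 5/14·(x - 3) - 68/7·(x - 3)² + 75/14·(x - 3)³.
With (x - 3) = 1/2: S(7/2) = -401/112.

-3.5804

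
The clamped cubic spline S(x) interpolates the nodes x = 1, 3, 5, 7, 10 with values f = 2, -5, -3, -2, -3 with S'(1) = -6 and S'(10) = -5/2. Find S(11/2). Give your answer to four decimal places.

-2.5442

With M_i denoting the second derivative at x_i, h_i = 2, 2, 2, 3, and Δ_i = (y_(i+1) − y_i)/h_i = -7/2, 1, 1/2, -1/3:
  2·M_0 + 8·M_1 + 2·M_2 = 6(Δ_1 - Δ_0) = 27
  2·M_1 + 8·M_2 + 2·M_3 = 6(Δ_2 - Δ_1) = -3
  2·M_2 + 10·M_3 + 3·M_4 = 6(Δ_3 - Δ_2) = -5
Clamped end conditions give two more equations: 2h_0·M_0 + h_0·M_1 = 6(Δ_0 - S'(1)) = 15 and h_3·M_3 + 2h_3·M_4 = 6(S'(10) - Δ_3) = -13.
Solving: M_0 = 50/23, M_1 = 145/46, M_2 = -59/46, M_3 = 11/23, M_4 = -166/69.
On [5, 7], S(x) = -3 + 55/46·(x - 5) - 59/92·(x - 5)² + 27/184·(x - 5)³.
With (x - 5) = 1/2: S(11/2) = -3745/1472.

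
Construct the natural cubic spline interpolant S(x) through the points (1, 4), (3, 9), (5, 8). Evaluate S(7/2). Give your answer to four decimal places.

9.2422

With M_i denoting the second derivative at x_i, h_i = 2, 2, and Δ_i = (y_(i+1) − y_i)/h_i = 5/2, -1/2:
  2·M_0 + 8·M_1 + 2·M_2 = 6(Δ_1 - Δ_0) = -18
Natural end conditions: M_0 = M_2 = 0.
Hence M_0 = 0, M_1 = -9/4, M_2 = 0.
On [3, 5], S(x) = 9 + 1·(x - 3) - 9/8·(x - 3)² + 3/16·(x - 3)³.
With (x - 3) = 1/2: S(7/2) = 1183/128.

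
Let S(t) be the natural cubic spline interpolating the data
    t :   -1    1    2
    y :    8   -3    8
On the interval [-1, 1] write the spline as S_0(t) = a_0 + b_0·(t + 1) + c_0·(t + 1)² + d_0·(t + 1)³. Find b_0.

With σ_i denoting the second derivative at x_i, h_i = 2, 1, and Δ_i = (y_(i+1) − y_i)/h_i = -11/2, 11:
  2·σ_0 + 6·σ_1 + 1·σ_2 = 6(Δ_1 - Δ_0) = 99
Natural end conditions: σ_0 = σ_2 = 0.
Solving the tridiagonal system: σ_0 = 0, σ_1 = 33/2, σ_2 = 0.
On [-1, 1], with S_0(t) = a_0 + b_0·(t + 1) + c_0·(t + 1)² + d_0·(t + 1)³: c_0 = σ_0/2 = 0, d_0 = (σ_1 - σ_0)/(6h_0) = 11/8, b_0 = Δ_0 - h_0(2σ_0 + σ_1)/6 = -11.

-11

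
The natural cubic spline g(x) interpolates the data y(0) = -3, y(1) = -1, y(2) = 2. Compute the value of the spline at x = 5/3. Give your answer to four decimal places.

Let σ_i = g''(x_i). Step sizes h_i = 1, 1; slopes of the chords Δ_i = (y_(i+1) - y_i)/h_i = 2, 3.
  1·σ_0 + 4·σ_1 + 1·σ_2 = 6(Δ_1 - Δ_0) = 6
Natural end conditions: σ_0 = σ_2 = 0.
Solving: σ_0 = 0, σ_1 = 3/2, σ_2 = 0.
On [1, 2], g(x) = -1 + 5/2·(x - 1) + 3/4·(x - 1)² - 1/4·(x - 1)³.
With (x - 1) = 2/3: g(5/3) = 25/27.

0.9259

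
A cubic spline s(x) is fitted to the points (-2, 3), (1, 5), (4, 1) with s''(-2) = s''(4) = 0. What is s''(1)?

-1

With σ_i denoting the second derivative at x_i, h_i = 3, 3, and Δ_i = (y_(i+1) − y_i)/h_i = 2/3, -4/3:
  3·σ_0 + 12·σ_1 + 3·σ_2 = 6(Δ_1 - Δ_0) = -12
Natural end conditions: σ_0 = σ_2 = 0.
Solving the tridiagonal system: σ_0 = 0, σ_1 = -1, σ_2 = 0.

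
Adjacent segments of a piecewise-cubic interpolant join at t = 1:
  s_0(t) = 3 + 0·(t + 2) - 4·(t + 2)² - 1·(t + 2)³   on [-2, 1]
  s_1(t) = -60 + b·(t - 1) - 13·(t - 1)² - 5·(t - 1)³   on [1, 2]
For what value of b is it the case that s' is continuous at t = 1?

-51

s_0'(t) = 0 - 8·(t + 2) - 3·(t + 2)², so s_0'(1) = -51. On the right, s_1'(1) = b, so b = -51.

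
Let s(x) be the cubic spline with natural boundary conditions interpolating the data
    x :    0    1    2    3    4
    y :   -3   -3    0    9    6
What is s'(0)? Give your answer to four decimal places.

-0.1607

Let m_i = s''(x_i). Step sizes h_i = 1, 1, 1, 1; slopes of the chords Δ_i = (y_(i+1) - y_i)/h_i = 0, 3, 9, -3.
  1·m_0 + 4·m_1 + 1·m_2 = 6(Δ_1 - Δ_0) = 18
  1·m_1 + 4·m_2 + 1·m_3 = 6(Δ_2 - Δ_1) = 36
  1·m_2 + 4·m_3 + 1·m_4 = 6(Δ_3 - Δ_2) = -72
Natural end conditions: m_0 = m_4 = 0.
Solving the tridiagonal system: m_0 = 0, m_1 = 27/28, m_2 = 99/7, m_3 = -603/28, m_4 = 0.
On [0, 1], s'(x) = b_0 + 2c_0·x + 3d_0·x² with b_0 = Δ_0 - h_0(2m_0 + m_1)/6 = -9/56, c_0 = m_0/2 = 0, d_0 = (m_1 - m_0)/(6h_0) = 9/56. So s'(0) = -9/56.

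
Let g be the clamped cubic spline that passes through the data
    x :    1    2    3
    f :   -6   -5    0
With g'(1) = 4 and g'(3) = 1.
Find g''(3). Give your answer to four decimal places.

With M_i denoting the second derivative at x_i, h_i = 1, 1, and Δ_i = (y_(i+1) − y_i)/h_i = 1, 5:
  1·M_0 + 4·M_1 + 1·M_2 = 6(Δ_1 - Δ_0) = 24
Clamped end conditions give two more equations: 2h_0·M_0 + h_0·M_1 = 6(Δ_0 - g'(1)) = -18 and h_1·M_1 + 2h_1·M_2 = 6(g'(3) - Δ_1) = -24.
Solving: M_0 = -33/2, M_1 = 15, M_2 = -39/2.

-19.5000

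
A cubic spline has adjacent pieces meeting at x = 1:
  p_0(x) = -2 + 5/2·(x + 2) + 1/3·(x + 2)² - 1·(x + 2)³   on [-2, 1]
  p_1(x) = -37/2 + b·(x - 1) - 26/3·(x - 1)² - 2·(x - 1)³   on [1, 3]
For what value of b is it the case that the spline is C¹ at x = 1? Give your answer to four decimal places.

-22.5000

p_0'(x) = 5/2 + 2/3·(x + 2) - 3·(x + 2)², so p_0'(1) = -45/2. On the right, p_1'(1) = b, so b = -45/2.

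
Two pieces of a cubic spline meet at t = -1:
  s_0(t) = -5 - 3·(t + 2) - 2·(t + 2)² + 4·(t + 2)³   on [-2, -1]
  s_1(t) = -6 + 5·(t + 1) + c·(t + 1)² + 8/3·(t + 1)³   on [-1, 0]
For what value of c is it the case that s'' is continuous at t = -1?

10

s_0''(t) = -4 + 24·(t + 2), so s_0''(-1) = 20. On the right, s_1''(-1) = 2c, so c = 10.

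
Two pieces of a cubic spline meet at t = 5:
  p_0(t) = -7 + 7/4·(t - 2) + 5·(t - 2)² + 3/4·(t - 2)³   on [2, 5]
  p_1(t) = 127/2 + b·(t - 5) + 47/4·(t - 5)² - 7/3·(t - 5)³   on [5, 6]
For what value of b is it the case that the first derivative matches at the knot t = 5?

52

p_0'(t) = 7/4 + 10·(t - 2) + 9/4·(t - 2)², so p_0'(5) = 52. On the right, p_1'(5) = b, so b = 52.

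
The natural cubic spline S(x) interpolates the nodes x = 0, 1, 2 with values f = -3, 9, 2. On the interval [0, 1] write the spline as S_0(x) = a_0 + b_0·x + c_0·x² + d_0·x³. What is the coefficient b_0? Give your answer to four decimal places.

With M_i denoting the second derivative at x_i, h_i = 1, 1, and Δ_i = (y_(i+1) − y_i)/h_i = 12, -7:
  1·M_0 + 4·M_1 + 1·M_2 = 6(Δ_1 - Δ_0) = -114
Natural end conditions: M_0 = M_2 = 0.
Solving the tridiagonal system: M_0 = 0, M_1 = -57/2, M_2 = 0.
On [0, 1], with S_0(x) = a_0 + b_0·x + c_0·x² + d_0·x³: c_0 = M_0/2 = 0, d_0 = (M_1 - M_0)/(6h_0) = -19/4, b_0 = Δ_0 - h_0(2M_0 + M_1)/6 = 67/4.

16.7500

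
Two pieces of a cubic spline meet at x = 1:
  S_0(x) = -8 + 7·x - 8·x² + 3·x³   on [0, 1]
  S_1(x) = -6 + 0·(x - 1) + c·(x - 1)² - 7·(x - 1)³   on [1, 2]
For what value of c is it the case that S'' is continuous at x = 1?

S_0''(x) = -16 + 18·x, so S_0''(1) = 2. On the right, S_1''(1) = 2c, so c = 1.

1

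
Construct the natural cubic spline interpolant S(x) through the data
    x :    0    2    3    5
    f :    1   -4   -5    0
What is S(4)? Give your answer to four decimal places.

-3.3357

With M_i denoting the second derivative at x_i, h_i = 2, 1, 2, and Δ_i = (y_(i+1) − y_i)/h_i = -5/2, -1, 5/2:
  2·M_0 + 6·M_1 + 1·M_2 = 6(Δ_1 - Δ_0) = 9
  1·M_1 + 6·M_2 + 2·M_3 = 6(Δ_2 - Δ_1) = 21
Natural end conditions: M_0 = M_3 = 0.
Solving the tridiagonal system: M_0 = 0, M_1 = 33/35, M_2 = 117/35, M_3 = 0.
On [3, 5], S(x) = -5 + 19/70·(x - 3) + 117/70·(x - 3)² - 39/140·(x - 3)³.
With (x - 3) = 1: S(4) = -467/140.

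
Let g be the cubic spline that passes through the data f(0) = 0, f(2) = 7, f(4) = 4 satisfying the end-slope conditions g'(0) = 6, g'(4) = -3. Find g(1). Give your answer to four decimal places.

4.8125

Write σ_i for g''(x_i). With h_i = 2, 2 and divided differences Δ_i = 7/2, -3/2, the continuity of g' gives the tridiagonal system
  2·σ_0 + 8·σ_1 + 2·σ_2 = 6(Δ_1 - Δ_0) = -30
Clamped end conditions give two more equations: 2h_0·σ_0 + h_0·σ_1 = 6(Δ_0 - g'(0)) = -15 and h_1·σ_1 + 2h_1·σ_2 = 6(g'(4) - Δ_1) = -9.
Solving: σ_0 = -9/4, σ_1 = -3, σ_2 = -3/4.
On [0, 2], g(x) = 0 + 6·x - 9/8·x² - 1/16·x³.
With x = 1: g(1) = 77/16.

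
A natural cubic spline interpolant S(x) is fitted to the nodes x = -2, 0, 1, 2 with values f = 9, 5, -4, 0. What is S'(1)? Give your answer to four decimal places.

Let M_i = S''(x_i). Step sizes h_i = 2, 1, 1; slopes of the chords Δ_i = (y_(i+1) - y_i)/h_i = -2, -9, 4.
  2·M_0 + 6·M_1 + 1·M_2 = 6(Δ_1 - Δ_0) = -42
  1·M_1 + 4·M_2 + 1·M_3 = 6(Δ_2 - Δ_1) = 78
Natural end conditions: M_0 = M_3 = 0.
Forward elimination and back-substitution give M_0 = 0, M_1 = -246/23, M_2 = 510/23, M_3 = 0.
On [1, 2], S'(x) = b_2 + 2c_2·(x - 1) + 3d_2·(x - 1)² with b_2 = Δ_2 - h_2(2M_2 + M_3)/6 = -78/23, c_2 = M_2/2 = 255/23, d_2 = (M_3 - M_2)/(6h_2) = -85/23. So S'(1) = -78/23.

-3.3913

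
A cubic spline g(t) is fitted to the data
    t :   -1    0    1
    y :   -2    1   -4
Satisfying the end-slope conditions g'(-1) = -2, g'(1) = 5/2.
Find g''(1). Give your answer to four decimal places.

36.7500

Let M_i = g''(x_i). Step sizes h_i = 1, 1; slopes of the chords Δ_i = (y_(i+1) - y_i)/h_i = 3, -5.
  1·M_0 + 4·M_1 + 1·M_2 = 6(Δ_1 - Δ_0) = -48
Clamped end conditions give two more equations: 2h_0·M_0 + h_0·M_1 = 6(Δ_0 - g'(-1)) = 30 and h_1·M_1 + 2h_1·M_2 = 6(g'(1) - Δ_1) = 45.
Hence M_0 = 117/4, M_1 = -57/2, M_2 = 147/4.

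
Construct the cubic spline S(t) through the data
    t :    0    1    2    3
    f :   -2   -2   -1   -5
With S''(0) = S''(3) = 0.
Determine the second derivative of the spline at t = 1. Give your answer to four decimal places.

Put m_i = S'' at the i-th knot. Here h = (1, 1, 1) and Δ = (0, 1, -4), so the interior equations h_(i-1)·m_(i-1) + 2(h_(i-1)+h_i)·m_i + h_i·m_(i+1) = 6(Δ_i − Δ_(i-1)) read
  1·m_0 + 4·m_1 + 1·m_2 = 6(Δ_1 - Δ_0) = 6
  1·m_1 + 4·m_2 + 1·m_3 = 6(Δ_2 - Δ_1) = -30
Natural end conditions: m_0 = m_3 = 0.
Hence m_0 = 0, m_1 = 18/5, m_2 = -42/5, m_3 = 0.

3.6000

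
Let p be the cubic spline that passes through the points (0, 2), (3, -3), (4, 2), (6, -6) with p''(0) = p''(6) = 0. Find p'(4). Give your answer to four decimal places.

2.6950

Let σ_i = p''(x_i). Step sizes h_i = 3, 1, 2; slopes of the chords Δ_i = (y_(i+1) - y_i)/h_i = -5/3, 5, -4.
  3·σ_0 + 8·σ_1 + 1·σ_2 = 6(Δ_1 - Δ_0) = 40
  1·σ_1 + 6·σ_2 + 2·σ_3 = 6(Δ_2 - Δ_1) = -54
Natural end conditions: σ_0 = σ_3 = 0.
Forward elimination and back-substitution give σ_0 = 0, σ_1 = 294/47, σ_2 = -472/47, σ_3 = 0.
On [4, 6], p'(t) = b_2 + 2c_2·(t - 4) + 3d_2·(t - 4)² with b_2 = Δ_2 - h_2(2σ_2 + σ_3)/6 = 380/141, c_2 = σ_2/2 = -236/47, d_2 = (σ_3 - σ_2)/(6h_2) = 118/141. So p'(4) = 380/141.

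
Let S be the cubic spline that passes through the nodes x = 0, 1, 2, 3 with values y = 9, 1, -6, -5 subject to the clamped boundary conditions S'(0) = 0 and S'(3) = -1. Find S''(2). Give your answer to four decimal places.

14.1333

Let σ_i = S''(x_i). Step sizes h_i = 1, 1, 1; slopes of the chords Δ_i = (y_(i+1) - y_i)/h_i = -8, -7, 1.
  1·σ_0 + 4·σ_1 + 1·σ_2 = 6(Δ_1 - Δ_0) = 6
  1·σ_1 + 4·σ_2 + 1·σ_3 = 6(Δ_2 - Δ_1) = 48
Clamped end conditions give two more equations: 2h_0·σ_0 + h_0·σ_1 = 6(Δ_0 - S'(0)) = -48 and h_2·σ_2 + 2h_2·σ_3 = 6(S'(3) - Δ_2) = -12.
Solving: σ_0 = -394/15, σ_1 = 68/15, σ_2 = 212/15, σ_3 = -196/15.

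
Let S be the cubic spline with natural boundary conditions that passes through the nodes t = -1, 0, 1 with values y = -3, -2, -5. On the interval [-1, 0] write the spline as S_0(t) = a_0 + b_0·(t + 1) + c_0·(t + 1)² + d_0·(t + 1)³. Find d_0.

Let M_i = S''(x_i). Step sizes h_i = 1, 1; slopes of the chords Δ_i = (y_(i+1) - y_i)/h_i = 1, -3.
  1·M_0 + 4·M_1 + 1·M_2 = 6(Δ_1 - Δ_0) = -24
Natural end conditions: M_0 = M_2 = 0.
Solving: M_0 = 0, M_1 = -6, M_2 = 0.
On [-1, 0], with S_0(t) = a_0 + b_0·(t + 1) + c_0·(t + 1)² + d_0·(t + 1)³: c_0 = M_0/2 = 0, d_0 = (M_1 - M_0)/(6h_0) = -1, b_0 = Δ_0 - h_0(2M_0 + M_1)/6 = 2.

-1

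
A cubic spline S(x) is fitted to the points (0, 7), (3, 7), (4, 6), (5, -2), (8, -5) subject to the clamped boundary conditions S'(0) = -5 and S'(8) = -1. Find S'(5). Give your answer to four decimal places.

-7.2596

With M_i denoting the second derivative at x_i, h_i = 3, 1, 1, 3, and Δ_i = (y_(i+1) − y_i)/h_i = 0, -1, -8, -1:
  3·M_0 + 8·M_1 + 1·M_2 = 6(Δ_1 - Δ_0) = -6
  1·M_1 + 4·M_2 + 1·M_3 = 6(Δ_2 - Δ_1) = -42
  1·M_2 + 8·M_3 + 3·M_4 = 6(Δ_3 - Δ_2) = 42
Clamped end conditions give two more equations: 2h_0·M_0 + h_0·M_1 = 6(Δ_0 - S'(0)) = 30 and h_3·M_3 + 2h_3·M_4 = 6(S'(8) - Δ_3) = 0.
Solving the tridiagonal system: M_0 = 295/52, M_1 = -35/26, M_2 = -49/4, M_3 = 217/26, M_4 = -217/52.
On [5, 8], S'(x) = b_3 + 2c_3·(x - 5) + 3d_3·(x - 5)² with b_3 = Δ_3 - h_3(2M_3 + M_4)/6 = -755/104, c_3 = M_3/2 = 217/52, d_3 = (M_4 - M_3)/(6h_3) = -217/312. So S'(5) = -755/104.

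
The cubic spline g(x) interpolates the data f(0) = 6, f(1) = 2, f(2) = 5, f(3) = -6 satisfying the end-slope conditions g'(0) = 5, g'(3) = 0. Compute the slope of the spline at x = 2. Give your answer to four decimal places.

Put σ_i = g'' at the i-th knot. Here h = (1, 1, 1) and Δ = (-4, 3, -11), so the interior equations h_(i-1)·σ_(i-1) + 2(h_(i-1)+h_i)·σ_i + h_i·σ_(i+1) = 6(Δ_i − Δ_(i-1)) read
  1·σ_0 + 4·σ_1 + 1·σ_2 = 6(Δ_1 - Δ_0) = 42
  1·σ_1 + 4·σ_2 + 1·σ_3 = 6(Δ_2 - Δ_1) = -84
Clamped end conditions give two more equations: 2h_0·σ_0 + h_0·σ_1 = 6(Δ_0 - g'(0)) = -54 and h_2·σ_2 + 2h_2·σ_3 = 6(g'(3) - Δ_2) = 66.
Solving: σ_0 = -644/15, σ_1 = 478/15, σ_2 = -638/15, σ_3 = 814/15.
On [2, 3], g'(x) = b_2 + 2c_2·(x - 2) + 3d_2·(x - 2)² with b_2 = Δ_2 - h_2(2σ_2 + σ_3)/6 = -88/15, c_2 = σ_2/2 = -319/15, d_2 = (σ_3 - σ_2)/(6h_2) = 242/15. So g'(2) = -88/15.

-5.8667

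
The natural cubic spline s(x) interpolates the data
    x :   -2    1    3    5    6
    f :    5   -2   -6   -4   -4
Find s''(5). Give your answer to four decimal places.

Let M_i = s''(x_i). Step sizes h_i = 3, 2, 2, 1; slopes of the chords Δ_i = (y_(i+1) - y_i)/h_i = -7/3, -2, 1, 0.
  3·M_0 + 10·M_1 + 2·M_2 = 6(Δ_1 - Δ_0) = 2
  2·M_1 + 8·M_2 + 2·M_3 = 6(Δ_2 - Δ_1) = 18
  2·M_2 + 6·M_3 + 1·M_4 = 6(Δ_3 - Δ_2) = -6
Natural end conditions: M_0 = M_4 = 0.
Solving: M_0 = 0, M_1 = -19/52, M_2 = 147/52, M_3 = -101/52, M_4 = 0.

-1.9423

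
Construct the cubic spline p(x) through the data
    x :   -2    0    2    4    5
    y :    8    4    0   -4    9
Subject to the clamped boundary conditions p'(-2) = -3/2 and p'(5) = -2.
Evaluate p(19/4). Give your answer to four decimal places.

7.8918

Let M_i = p''(x_i). Step sizes h_i = 2, 2, 2, 1; slopes of the chords Δ_i = (y_(i+1) - y_i)/h_i = -2, -2, -2, 13.
  2·M_0 + 8·M_1 + 2·M_2 = 6(Δ_1 - Δ_0) = 0
  2·M_1 + 8·M_2 + 2·M_3 = 6(Δ_2 - Δ_1) = 0
  2·M_2 + 6·M_3 + 1·M_4 = 6(Δ_3 - Δ_2) = 90
Clamped end conditions give two more equations: 2h_0·M_0 + h_0·M_1 = 6(Δ_0 - p'(-2)) = -3 and h_3·M_3 + 2h_3·M_4 = 6(p'(5) - Δ_3) = -90.
Hence M_0 = -329/172, M_1 = 100/43, M_2 = -1271/172, M_3 = 1171/43, M_4 = -5041/86.
On [4, 5], p(x) = -4 + 2355/172·(x - 4) + 1171/86·(x - 4)² - 2461/172·(x - 4)³.
With (x - 4) = 3/4: p(19/4) = 86873/11008.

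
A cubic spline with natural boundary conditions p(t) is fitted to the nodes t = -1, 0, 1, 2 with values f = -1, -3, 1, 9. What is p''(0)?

8

Let M_i = p''(x_i). Step sizes h_i = 1, 1, 1; slopes of the chords Δ_i = (y_(i+1) - y_i)/h_i = -2, 4, 8.
  1·M_0 + 4·M_1 + 1·M_2 = 6(Δ_1 - Δ_0) = 36
  1·M_1 + 4·M_2 + 1·M_3 = 6(Δ_2 - Δ_1) = 24
Natural end conditions: M_0 = M_3 = 0.
Solving: M_0 = 0, M_1 = 8, M_2 = 4, M_3 = 0.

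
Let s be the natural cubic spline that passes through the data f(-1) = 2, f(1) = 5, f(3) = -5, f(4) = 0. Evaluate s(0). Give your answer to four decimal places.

5.5114

Write m_i for s''(x_i). With h_i = 2, 2, 1 and divided differences Δ_i = 3/2, -5, 5, the continuity of s' gives the tridiagonal system
  2·m_0 + 8·m_1 + 2·m_2 = 6(Δ_1 - Δ_0) = -39
  2·m_1 + 6·m_2 + 1·m_3 = 6(Δ_2 - Δ_1) = 60
Natural end conditions: m_0 = m_3 = 0.
Hence m_0 = 0, m_1 = -177/22, m_2 = 279/22, m_3 = 0.
On [-1, 1], s(t) = 2 + 46/11·(t + 1) + 0·(t + 1)² - 59/88·(t + 1)³.
With (t + 1) = 1: s(0) = 485/88.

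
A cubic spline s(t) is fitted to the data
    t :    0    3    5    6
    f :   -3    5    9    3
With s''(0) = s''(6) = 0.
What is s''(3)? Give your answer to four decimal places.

1.2857

Write M_i for s''(x_i). With h_i = 3, 2, 1 and divided differences Δ_i = 8/3, 2, -6, the continuity of s' gives the tridiagonal system
  3·M_0 + 10·M_1 + 2·M_2 = 6(Δ_1 - Δ_0) = -4
  2·M_1 + 6·M_2 + 1·M_3 = 6(Δ_2 - Δ_1) = -48
Natural end conditions: M_0 = M_3 = 0.
Hence M_0 = 0, M_1 = 9/7, M_2 = -59/7, M_3 = 0.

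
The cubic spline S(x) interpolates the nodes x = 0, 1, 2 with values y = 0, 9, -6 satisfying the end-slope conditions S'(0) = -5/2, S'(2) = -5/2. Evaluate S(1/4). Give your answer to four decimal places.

Put m_i = S'' at the i-th knot. Here h = (1, 1) and Δ = (9, -15), so the interior equations h_(i-1)·m_(i-1) + 2(h_(i-1)+h_i)·m_i + h_i·m_(i+1) = 6(Δ_i − Δ_(i-1)) read
  1·m_0 + 4·m_1 + 1·m_2 = 6(Δ_1 - Δ_0) = -144
Clamped end conditions give two more equations: 2h_0·m_0 + h_0·m_1 = 6(Δ_0 - S'(0)) = 69 and h_1·m_1 + 2h_1·m_2 = 6(S'(2) - Δ_1) = 75.
Hence m_0 = 141/2, m_1 = -72, m_2 = 147/2.
On [0, 1], S(x) = 0 - 5/2·x + 141/4·x² - 95/4·x³.
With x = 1/4: S(1/4) = 309/256.

1.2070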